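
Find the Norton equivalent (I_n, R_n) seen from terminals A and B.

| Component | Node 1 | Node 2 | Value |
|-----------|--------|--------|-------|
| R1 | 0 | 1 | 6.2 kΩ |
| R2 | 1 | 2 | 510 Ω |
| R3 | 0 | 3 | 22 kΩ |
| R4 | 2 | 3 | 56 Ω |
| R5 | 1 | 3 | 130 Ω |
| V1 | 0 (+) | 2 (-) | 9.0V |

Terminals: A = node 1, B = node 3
Find the Thévenin equivalent first; then I_n = V_th/R_th and R_n = R_th.
Step 1 — V_th is the open-circuit voltage V_A - V_B (nothing connected across the terminals).
Nodal analysis, taking node 2 as the 0 V reference.
Source V1 fixes V_0 = 9 V.
KCL at each unknown node (sum of currents leaving = 0; resistances in Ω):
  Node 1: (V_1 - 9)/6200 + (V_1 - 0)/510 + (V_1 - V_3)/130 = 0
  Node 3: (V_3 - 9)/22000 + (V_3 - 0)/56 + (V_3 - V_1)/130 = 0
Collecting terms (coefficients in siemens):
  0.009814·V_1 - 0.007692·V_3 = 0.001452
  0.02559·V_3 - 0.007692·V_1 = 0.0004091
Determinant D = (0.009814)(0.02559) - (-0.007692)(-0.007692) = 0.000192
V_1 = [(0.001452)(0.02559) - (-0.007692)(0.0004091)]/D = 0.2099 V
V_3 = [(0.009814)(0.0004091) - (0.001452)(-0.007692)]/D = 0.07906 V
V_th = V_1 - V_3 = 0.2099 - 0.07906 = 0.1308 V
Step 2 — R_th: zero the source — replace V1 by a short circuit (node 2 merges into node 0) — and find the resistance seen between A (node 1) and B (node 3).
Reduce the network between node 1 (A) and node 3 (B) by series/parallel combination:
  Rp1 = R1 ‖ R2 (parallel, both between nodes 0 and 1) = 1/(1/6200 + 1/510) = 471.2 Ω
  Rp2 = R3 ‖ R4 (parallel, both between nodes 0 and 3) = 1/(1/22000 + 1/56) = 55.86 Ω
  Rs1 = Rp1 + Rp2 (series, joined only at node 0) = 471.2 + 55.86 = 527.1 Ω
  Rp3 = R5 ‖ Rs1 (parallel, both between nodes 1 and 3) = 1/(1/130 + 1/527.1) = 104.3 Ω
R_th = 104.3 Ω
I_n = V_th/R_th = 0.1308/104.3 = 0.001254 A, and R_n = R_th = 104.3 Ω

Final answer: I_n = 0.001254 A, R_n = 104.3 Ω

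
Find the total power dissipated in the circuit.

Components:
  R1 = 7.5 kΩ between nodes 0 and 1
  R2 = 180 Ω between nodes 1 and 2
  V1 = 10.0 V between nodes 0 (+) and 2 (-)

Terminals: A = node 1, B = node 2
Nodal analysis, taking node 2 as the 0 V reference.
Source V1 fixes V_0 = 10 V.
KCL at each unknown node (sum of currents leaving = 0; resistances in Ω):
  Node 1: (V_1 - 10)/7500 + (V_1 - 0)/180 = 0
Collecting terms: 0.005689 × V_1 = 0.001333  =>  V_1 = 0.2344 V
Power in each resistor, P = (ΔV)²/R:
  P_R1 = (10 - 0.2344)²/7500 = 0.01272 W
  P_R2 = (0.2344 - 0)²/180 = 0.0003052 W
P_total = P_R1 + P_R2 = 0.01302 W

Final answer: 0.01302 W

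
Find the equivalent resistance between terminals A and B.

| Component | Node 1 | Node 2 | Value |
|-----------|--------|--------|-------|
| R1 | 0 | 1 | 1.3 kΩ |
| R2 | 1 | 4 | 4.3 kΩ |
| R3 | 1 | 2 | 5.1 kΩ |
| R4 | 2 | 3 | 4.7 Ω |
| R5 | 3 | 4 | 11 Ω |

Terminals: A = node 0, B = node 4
Reduce the network between node 0 (A) and node 4 (B) by series/parallel combination:
  Rs1 = R3 + R4 (series, joined only at node 2) = 5100 + 4.7 = 5105 Ω
  Rs2 = R5 + Rs1 (series, joined only at node 3) = 11 + 5105 = 5116 Ω
  Rp1 = R2 ‖ Rs2 (parallel, both between nodes 1 and 4) = 1/(1/4300 + 1/5116) = 2336 Ω
  Rs3 = R1 + Rp1 (series, joined only at node 1) = 1300 + 2336 = 3636 Ω
R_eq = 3.636 kΩ

Final answer: 3.636 kΩ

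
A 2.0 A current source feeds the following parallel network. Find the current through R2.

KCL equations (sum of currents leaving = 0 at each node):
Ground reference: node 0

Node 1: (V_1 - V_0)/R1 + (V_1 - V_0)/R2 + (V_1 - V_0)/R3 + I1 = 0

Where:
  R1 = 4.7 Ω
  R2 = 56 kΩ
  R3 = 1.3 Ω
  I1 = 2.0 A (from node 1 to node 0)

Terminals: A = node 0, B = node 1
All resistors sit directly between nodes 0 and 1, so they are in parallel and share one voltage V; the full source current 2 A splits among them.
1/R_par = 1/4.7 + 1/56000 + 1/1.3 = 0.982 S  =>  R_par = 1.018 Ω
V = I × R_par = 2 × 1.018 = 2.037 V
I_R2 = V/R2 = 2.037/56000 = 0.00003637 A

Final answer: 3.637e-05 A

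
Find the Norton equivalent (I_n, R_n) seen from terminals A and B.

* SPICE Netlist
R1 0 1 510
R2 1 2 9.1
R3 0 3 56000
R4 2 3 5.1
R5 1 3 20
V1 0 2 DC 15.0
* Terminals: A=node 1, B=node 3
Find the Thévenin equivalent first; then I_n = V_th/R_th and R_n = R_th.
Step 1 — V_th is the open-circuit voltage V_A - V_B (nothing connected across the terminals).
Nodal analysis, taking node 2 as the 0 V reference.
Source V1 fixes V_0 = 15 V.
KCL at each unknown node (sum of currents leaving = 0; resistances in Ω):
  Node 1: (V_1 - 15)/510 + (V_1 - 0)/9.1 + (V_1 - V_3)/20 = 0
  Node 3: (V_3 - 15)/56000 + (V_3 - 0)/5.1 + (V_3 - V_1)/20 = 0
Collecting terms (coefficients in siemens):
  0.1619·V_1 - 0.05·V_3 = 0.02941
  0.2461·V_3 - 0.05·V_1 = 0.0002679
Determinant D = (0.1619)(0.2461) - (-0.05)(-0.05) = 0.03733
V_1 = [(0.02941)(0.2461) - (-0.05)(0.0002679)]/D = 0.1942 V
V_3 = [(0.1619)(0.0002679) - (0.02941)(-0.05)]/D = 0.04055 V
V_th = V_1 - V_3 = 0.1942 - 0.04055 = 0.1537 V
Step 2 — R_th: zero the source — replace V1 by a short circuit (node 2 merges into node 0) — and find the resistance seen between A (node 1) and B (node 3).
Reduce the network between node 1 (A) and node 3 (B) by series/parallel combination:
  Rp1 = R1 ‖ R2 (parallel, both between nodes 0 and 1) = 1/(1/510 + 1/9.1) = 8.94 Ω
  Rp2 = R3 ‖ R4 (parallel, both between nodes 0 and 3) = 1/(1/56000 + 1/5.1) = 5.1 Ω
  Rs1 = Rp1 + Rp2 (series, joined only at node 0) = 8.94 + 5.1 = 14.04 Ω
  Rp3 = R5 ‖ Rs1 (parallel, both between nodes 1 and 3) = 1/(1/20 + 1/14.04) = 8.249 Ω
R_th = 8.249 Ω
I_n = V_th/R_th = 0.1537/8.249 = 0.01863 A, and R_n = R_th = 8.249 Ω

Final answer: I_n = 0.01863 A, R_n = 8.249 Ω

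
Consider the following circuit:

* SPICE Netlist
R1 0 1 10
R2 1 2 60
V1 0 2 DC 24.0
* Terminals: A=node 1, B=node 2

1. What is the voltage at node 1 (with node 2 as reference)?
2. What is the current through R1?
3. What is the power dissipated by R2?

Nodal analysis, taking node 2 as the 0 V reference.
Source V1 fixes V_0 = 24 V.
KCL at each unknown node (sum of currents leaving = 0; resistances in Ω):
  Node 1: (V_1 - 24)/10 + (V_1 - 0)/60 = 0
Collecting terms: 0.1167 × V_1 = 2.4  =>  V_1 = 20.57 V
Part 1:
  Read off the nodal solution: V_1 = 20.57 V
Part 2:
  I_R1 = (V_0 - V_1)/R1 = (24 - 20.57)/10 = 0.3429 A
  Magnitude: I_R1 = 0.3429 A
Part 3:
  I_R2 = (V_1 - V_2)/R2 = (20.57 - 0)/60 = 0.3429 A
  P_R2 = I_R2² × R2 = (0.3429)² × 60 = 7.053 W

Final answers:
1. V_1 = 20.57 V
2. I_R1 = 0.3429 A
3. P_R2 = 7.053 W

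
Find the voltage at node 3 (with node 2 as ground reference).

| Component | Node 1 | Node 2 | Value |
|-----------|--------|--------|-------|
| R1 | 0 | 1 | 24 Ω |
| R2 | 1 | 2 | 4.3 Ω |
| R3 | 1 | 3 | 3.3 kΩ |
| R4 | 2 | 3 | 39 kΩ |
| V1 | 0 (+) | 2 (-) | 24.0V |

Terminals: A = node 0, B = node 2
Nodal analysis, taking node 2 as the 0 V reference.
Source V1 fixes V_0 = 24 V.
KCL at each unknown node (sum of currents leaving = 0; resistances in Ω):
  Node 1: (V_1 - 24)/24 + (V_1 - 0)/4.3 + (V_1 - V_3)/3300 = 0
  Node 3: (V_3 - V_1)/3300 + (V_3 - 0)/39000 = 0
Collecting terms (coefficients in siemens):
  0.2745·V_1 - 0.000303·V_3 = 1
  0.0003287·V_3 - 0.000303·V_1 = 0
Determinant D = (0.2745)(0.0003287) - (-0.000303)(-0.000303) = 0.00009014
V_1 = [(1)(0.0003287) - (-0.000303)(0)]/D = 3.646 V
V_3 = [(0.2745)(0) - (1)(-0.000303)]/D = 3.362 V
The requested potential is V_3 = 3.362 V.

Final answer: V_3 = 3.362 V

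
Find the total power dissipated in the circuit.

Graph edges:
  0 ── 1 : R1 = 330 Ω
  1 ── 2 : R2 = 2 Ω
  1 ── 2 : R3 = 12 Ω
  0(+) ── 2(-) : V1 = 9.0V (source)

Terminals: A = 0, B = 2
Nodal analysis, taking node 2 as the 0 V reference.
Source V1 fixes V_0 = 9 V.
KCL at each unknown node (sum of currents leaving = 0; resistances in Ω):
  Node 1: (V_1 - 9)/330 + (V_1 - 0)/2 + (V_1 - 0)/12 = 0
Collecting terms: 0.5864 × V_1 = 0.02727  =>  V_1 = 0.04651 V
Power in each resistor, P = (ΔV)²/R:
  P_R1 = (9 - 0.04651)²/330 = 0.2429 W
  P_R2 = (0.04651 - 0)²/2 = 0.001082 W
  P_R3 = (0.04651 - 0)²/12 = 0.0001803 W
P_total = P_R1 + P_R2 + P_R3 = 0.2442 W

Final answer: 0.2442 W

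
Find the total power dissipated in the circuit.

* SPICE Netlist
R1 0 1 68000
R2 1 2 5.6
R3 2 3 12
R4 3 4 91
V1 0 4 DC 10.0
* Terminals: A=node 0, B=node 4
Nodal analysis, taking node 4 as the 0 V reference.
Source V1 fixes V_0 = 10 V.
KCL at each unknown node (sum of currents leaving = 0; resistances in Ω):
  Node 1: (V_1 - 10)/68000 + (V_1 - V_2)/5.6 = 0
  Node 2: (V_2 - V_1)/5.6 + (V_2 - V_3)/12 = 0
  Node 3: (V_3 - V_2)/12 + (V_3 - 0)/91 = 0
Collecting terms (coefficients in siemens):
  0.1786·V_1 - 0.1786·V_2 = 0.0001471
  0.2619·V_2 - 0.1786·V_1 - 0.08333·V_3 = 0
  0.09432·V_3 - 0.08333·V_2 = 0
Solving these 3 simultaneous equations (Gaussian elimination) gives:
  V_1 = 0.01595 V, V_2 = 0.01512 V, V_3 = 0.01336 V
Power in each resistor, P = (ΔV)²/R:
  P_R1 = (10 - 0.01595)²/68000 = 0.001466 W
  P_R2 = (0.01595 - 0.01512)²/5.6 = 0.0000001207 W
  P_R3 = (0.01512 - 0.01336)²/12 = 0.0000002587 W
  P_R4 = (0.01336 - 0)²/91 = 0.000001962 W
P_total = P_R1 + P_R2 + P_R3 + P_R4 = 0.001468 W

Final answer: 0.001468 W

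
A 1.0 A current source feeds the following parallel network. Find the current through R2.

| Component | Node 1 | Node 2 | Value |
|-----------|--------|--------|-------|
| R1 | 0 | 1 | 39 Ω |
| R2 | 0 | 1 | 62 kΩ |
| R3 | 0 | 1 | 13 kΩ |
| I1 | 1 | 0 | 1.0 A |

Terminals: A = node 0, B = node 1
All resistors sit directly between nodes 0 and 1, so they are in parallel and share one voltage V; the full source current 1 A splits among them.
1/R_par = 1/39 + 1/62000 + 1/13000 = 0.02573 S  =>  R_par = 38.86 Ω
V = I × R_par = 1 × 38.86 = 38.86 V
I_R2 = V/R2 = 38.86/62000 = 0.0006268 A

Final answer: 0.0006268 A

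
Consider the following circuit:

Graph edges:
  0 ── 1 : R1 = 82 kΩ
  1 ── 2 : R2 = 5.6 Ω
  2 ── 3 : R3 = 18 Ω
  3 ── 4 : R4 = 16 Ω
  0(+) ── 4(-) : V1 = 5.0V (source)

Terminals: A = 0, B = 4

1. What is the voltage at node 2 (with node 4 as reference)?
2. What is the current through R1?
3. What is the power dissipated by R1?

Nodal analysis, taking node 4 as the 0 V reference.
Source V1 fixes V_0 = 5 V.
KCL at each unknown node (sum of currents leaving = 0; resistances in Ω):
  Node 1: (V_1 - 5)/82000 + (V_1 - V_2)/5.6 = 0
  Node 2: (V_2 - V_1)/5.6 + (V_2 - V_3)/18 = 0
  Node 3: (V_3 - V_2)/18 + (V_3 - 0)/16 = 0
Collecting terms (coefficients in siemens):
  0.1786·V_1 - 0.1786·V_2 = 0.00006098
  0.2341·V_2 - 0.1786·V_1 - 0.05556·V_3 = 0
  0.1181·V_3 - 0.05556·V_2 = 0
Solving these 3 simultaneous equations (Gaussian elimination) gives:
  V_1 = 0.002413 V, V_2 = 0.002072 V, V_3 = 0.0009751 V
Part 1:
  Read off the nodal solution: V_2 = 0.002072 V
Part 2:
  I_R1 = (V_0 - V_1)/R1 = (5 - 0.002413)/82000 = 0.00006095 A
  Magnitude: I_R1 = 0.00006095 A
Part 3:
  I_R1 = (V_0 - V_1)/R1 = (5 - 0.002413)/82000 = 0.00006095 A
  P_R1 = I_R1² × R1 = (0.00006095)² × 82000 = 0.0003046 W

Final answers:
1. V_2 = 0.002072 V
2. I_R1 = 6.095e-05 A
3. P_R1 = 0.0003046 W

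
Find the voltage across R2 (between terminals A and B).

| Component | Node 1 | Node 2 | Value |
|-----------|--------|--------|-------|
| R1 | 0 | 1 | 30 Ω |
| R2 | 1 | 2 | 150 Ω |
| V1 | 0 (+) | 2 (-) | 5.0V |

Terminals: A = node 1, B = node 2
R1 and R2 are in series across V1 (node 0 → node 1 → node 2), and the output A–B is taken across R2, so this is a voltage divider.
Series current: I = V1/(R1 + R2) = 5/(30 + 150) = 5/180 = 0.02778 A
V_R2 = I × R2 = V1 × R2/(R1 + R2) = 5 × 150/180 = 4.167 V

Final answer: 4.167 V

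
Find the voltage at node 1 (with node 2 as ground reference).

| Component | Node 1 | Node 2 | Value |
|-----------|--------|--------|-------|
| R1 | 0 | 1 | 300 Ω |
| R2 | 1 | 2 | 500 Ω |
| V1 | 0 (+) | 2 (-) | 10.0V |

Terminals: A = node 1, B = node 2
Nodal analysis, taking node 2 as the 0 V reference.
Source V1 fixes V_0 = 10 V.
KCL at each unknown node (sum of currents leaving = 0; resistances in Ω):
  Node 1: (V_1 - 10)/300 + (V_1 - 0)/500 = 0
Collecting terms: 0.005333 × V_1 = 0.03333  =>  V_1 = 6.25 V
The requested potential is V_1 = 6.25 V.

Final answer: V_1 = 6.25 V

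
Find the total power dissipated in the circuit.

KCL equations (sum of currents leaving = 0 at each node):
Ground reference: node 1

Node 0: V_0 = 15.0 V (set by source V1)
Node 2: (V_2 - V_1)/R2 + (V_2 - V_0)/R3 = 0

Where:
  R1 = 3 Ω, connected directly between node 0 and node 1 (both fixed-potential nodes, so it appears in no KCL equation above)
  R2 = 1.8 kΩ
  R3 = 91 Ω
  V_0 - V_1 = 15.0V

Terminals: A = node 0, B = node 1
Nodal analysis, taking node 1 as the 0 V reference.
Source V1 fixes V_0 = 15 V.
KCL at each unknown node (sum of currents leaving = 0; resistances in Ω):
  Node 2: (V_2 - 0)/1800 + (V_2 - 15)/91 = 0
Collecting terms: 0.01154 × V_2 = 0.1648  =>  V_2 = 14.28 V
Power in each resistor, P = (ΔV)²/R:
  P_R1 = (15 - 0)²/3 = 75 W
  P_R2 = (0 - 14.28)²/1800 = 0.1133 W
  P_R3 = (15 - 14.28)²/91 = 0.005726 W
P_total = P_R1 + P_R2 + P_R3 = 75.12 W

Final answer: 75.12 W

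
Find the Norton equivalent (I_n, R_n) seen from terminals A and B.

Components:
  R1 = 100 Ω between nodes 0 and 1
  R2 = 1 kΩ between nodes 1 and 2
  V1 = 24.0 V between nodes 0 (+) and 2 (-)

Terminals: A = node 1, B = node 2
Find the Thévenin equivalent first; then I_n = V_th/R_th and R_n = R_th.
Step 1 — V_th is the open-circuit voltage V_A - V_B (nothing connected across the terminals).
Nodal analysis, taking node 2 as the 0 V reference.
Source V1 fixes V_0 = 24 V.
KCL at each unknown node (sum of currents leaving = 0; resistances in Ω):
  Node 1: (V_1 - 24)/100 + (V_1 - 0)/1000 = 0
Collecting terms: 0.011 × V_1 = 0.24  =>  V_1 = 21.82 V
V_th = V_1 - V_2 = 21.82 - 0 = 21.82 V
Step 2 — R_th: zero the source — replace V1 by a short circuit (node 2 merges into node 0) — and find the resistance seen between A (node 1) and B (node 0).
Reduce the network between node 1 (A) and node 0 (B) by series/parallel combination:
  Rp1 = R1 ‖ R2 (parallel, both between nodes 0 and 1) = 1/(1/100 + 1/1000) = 90.91 Ω
R_th = 90.91 Ω
I_n = V_th/R_th = 21.82/90.91 = 0.24 A, and R_n = R_th = 90.91 Ω

Final answer: I_n = 0.24 A, R_n = 90.91 Ω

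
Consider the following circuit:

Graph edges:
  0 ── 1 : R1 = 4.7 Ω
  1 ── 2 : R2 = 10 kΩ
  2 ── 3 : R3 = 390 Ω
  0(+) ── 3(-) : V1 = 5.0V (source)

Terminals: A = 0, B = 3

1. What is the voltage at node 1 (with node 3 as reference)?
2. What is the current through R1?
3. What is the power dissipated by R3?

Nodal analysis, taking node 3 as the 0 V reference.
Source V1 fixes V_0 = 5 V.
KCL at each unknown node (sum of currents leaving = 0; resistances in Ω):
  Node 1: (V_1 - 5)/4.7 + (V_1 - V_2)/10000 = 0
  Node 2: (V_2 - V_1)/10000 + (V_2 - 0)/390 = 0
Collecting terms (coefficients in siemens):
  0.2129·V_1 - 0.0001·V_2 = 1.064
  0.002664·V_2 - 0.0001·V_1 = 0
Determinant D = (0.2129)(0.002664) - (-0.0001)(-0.0001) = 0.0005671
V_1 = [(1.064)(0.002664) - (-0.0001)(0)]/D = 4.998 V
V_2 = [(0.2129)(0) - (1.064)(-0.0001)]/D = 0.1876 V
Part 1:
  Read off the nodal solution: V_1 = 4.998 V
Part 2:
  I_R1 = (V_0 - V_1)/R1 = (5 - 4.998)/4.7 = 0.000481 A
  Magnitude: I_R1 = 0.000481 A
Part 3:
  I_R3 = (V_2 - V_3)/R3 = (0.1876 - 0)/390 = 0.000481 A
  P_R3 = I_R3² × R3 = (0.000481)² × 390 = 0.00009024 W

Final answers:
1. V_1 = 4.998 V
2. I_R1 = 0.000481 A
3. P_R3 = 9.024e-05 W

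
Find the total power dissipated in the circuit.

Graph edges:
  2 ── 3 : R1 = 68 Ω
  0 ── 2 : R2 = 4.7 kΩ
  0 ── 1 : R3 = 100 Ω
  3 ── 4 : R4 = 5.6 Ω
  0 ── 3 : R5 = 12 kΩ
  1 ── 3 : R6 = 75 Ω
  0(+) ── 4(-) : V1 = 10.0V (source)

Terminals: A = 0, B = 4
Nodal analysis, taking node 4 as the 0 V reference.
Source V1 fixes V_0 = 10 V.
KCL at each unknown node (sum of currents leaving = 0; resistances in Ω):
  Node 1: (V_1 - 10)/100 + (V_1 - V_3)/75 = 0
  Node 2: (V_2 - V_3)/68 + (V_2 - 10)/4700 = 0
  Node 3: (V_3 - V_2)/68 + (V_3 - 0)/5.6 + (V_3 - 10)/12000 + (V_3 - V_1)/75 = 0
Collecting terms (coefficients in siemens):
  0.02333·V_1 - 0.01333·V_3 = 0.1
  0.01492·V_2 - 0.01471·V_3 = 0.002128
  0.2067·V_3 - 0.01333·V_1 - 0.01471·V_2 = 0.0008333
Solving these 3 simultaneous equations (Gaussian elimination) gives:
  V_1 = 4.472 V, V_2 = 0.4634 V, V_3 = 0.3255 V
Power in each resistor, P = (ΔV)²/R:
  P_R1 = (0.4634 - 0.3255)²/68 = 0.00028 W
  P_R2 = (10 - 0.4634)²/4700 = 0.01935 W
  P_R3 = (10 - 4.472)²/100 = 0.3056 W
  P_R4 = (0.3255 - 0)²/5.6 = 0.01892 W
  P_R5 = (10 - 0.3255)²/12000 = 0.0078 W
  P_R6 = (4.472 - 0.3255)²/75 = 0.2292 W
P_total = P_R1 + P_R2 + P_R3 + P_R4 + P_R5 + P_R6 = 0.5812 W

Final answer: 0.5812 W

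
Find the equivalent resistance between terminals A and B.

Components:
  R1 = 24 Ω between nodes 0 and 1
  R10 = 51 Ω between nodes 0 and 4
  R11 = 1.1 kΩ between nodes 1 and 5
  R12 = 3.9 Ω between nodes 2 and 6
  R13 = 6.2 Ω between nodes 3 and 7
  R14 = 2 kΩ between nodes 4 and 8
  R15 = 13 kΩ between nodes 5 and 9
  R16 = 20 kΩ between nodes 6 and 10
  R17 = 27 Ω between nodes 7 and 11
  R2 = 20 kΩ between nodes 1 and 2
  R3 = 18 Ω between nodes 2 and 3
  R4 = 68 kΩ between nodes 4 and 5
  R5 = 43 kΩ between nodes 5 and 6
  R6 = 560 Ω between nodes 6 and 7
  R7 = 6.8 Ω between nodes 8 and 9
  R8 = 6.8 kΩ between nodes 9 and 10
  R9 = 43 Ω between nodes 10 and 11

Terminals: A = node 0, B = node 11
The network is not a plain series/parallel combination. Inject a 1 A test current into terminal A (node 0) and return it from terminal B (node 11); then R_eq = V_A / (1 A).
Nodal analysis, taking node 11 as the 0 V reference.
Current source I_test pushes 1 A into node 0 and draws it out of node 11.
KCL at each unknown node (sum of currents leaving = 0; resistances in Ω):
  Node 0: (V_0 - V_1)/24 + (V_0 - V_4)/51 - 1 = 0
  Node 1: (V_1 - V_0)/24 + (V_1 - V_2)/20000 + (V_1 - V_5)/1100 = 0
  Node 2: (V_2 - V_1)/20000 + (V_2 - V_3)/18 + (V_2 - V_6)/3.9 = 0
  Node 3: (V_3 - V_2)/18 + (V_3 - V_7)/6.2 = 0
  Node 4: (V_4 - V_0)/51 + (V_4 - V_5)/68000 + (V_4 - V_8)/2000 = 0
  Node 5: (V_5 - V_1)/1100 + (V_5 - V_4)/68000 + (V_5 - V_6)/43000 + (V_5 - V_9)/13000 = 0
  Node 6: (V_6 - V_2)/3.9 + (V_6 - V_5)/43000 + (V_6 - V_7)/560 + (V_6 - V_10)/20000 = 0
  Node 7: (V_7 - V_3)/6.2 + (V_7 - V_6)/560 + (V_7 - 0)/27 = 0
  Node 8: (V_8 - V_4)/2000 + (V_8 - V_9)/6.8 = 0
  Node 9: (V_9 - V_5)/13000 + (V_9 - V_8)/6.8 + (V_9 - V_10)/6800 = 0
  Node 10: (V_10 - V_6)/20000 + (V_10 - V_9)/6800 + (V_10 - 0)/43 = 0
Collecting terms (coefficients in siemens):
  0.06127·V_0 - 0.04167·V_1 - 0.01961·V_4 = 1
  0.04263·V_1 - 0.04167·V_0 - 0.00005·V_2 - 0.0009091·V_5 = 0
  0.312·V_2 - 0.00005·V_1 - 0.05556·V_3 - 0.2564·V_6 = 0
  0.2168·V_3 - 0.05556·V_2 - 0.1613·V_7 = 0
  0.02012·V_4 - 0.01961·V_0 - 0.00001471·V_5 - 0.0005·V_8 = 0
  0.001024·V_5 - 0.0009091·V_1 - 0.00001471·V_4 - 0.00002326·V_6 - 0.00007692·V_9 = 0
  0.2583·V_6 - 0.2564·V_2 - 0.00002326·V_5 - 0.001786·V_7 - 0.00005·V_10 = 0
  0.2001·V_7 - 0.1613·V_3 - 0.001786·V_6 = 0
  0.1476·V_8 - 0.0005·V_4 - 0.1471·V_9 = 0
  0.1473·V_9 - 0.00007692·V_5 - 0.1471·V_8 - 0.0001471·V_10 = 0
  0.02345·V_10 - 0.00005·V_6 - 0.0001471·V_9 = 0
Solving these 11 simultaneous equations (Gaussian elimination) gives:
  V_0 = 5338 V, V_1 = 5328 V, V_2 = 19.28 V, V_3 = 12.66 V
  V_4 = 5310 V, V_5 = 5123 V, V_6 = 19.68 V, V_7 = 10.38 V
  V_8 = 4218 V, V_9 = 4215 V, V_10 = 26.47 V
R_eq = V_0 / 1 A = 5338 Ω = 5.338 kΩ

Final answer: 5.338 kΩ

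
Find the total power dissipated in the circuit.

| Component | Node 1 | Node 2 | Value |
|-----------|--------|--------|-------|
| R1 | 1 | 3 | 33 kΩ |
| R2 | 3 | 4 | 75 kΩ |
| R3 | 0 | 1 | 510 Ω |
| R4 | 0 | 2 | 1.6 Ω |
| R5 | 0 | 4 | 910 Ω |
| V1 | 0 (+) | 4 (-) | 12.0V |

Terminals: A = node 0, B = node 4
Nodal analysis, taking node 4 as the 0 V reference.
Source V1 fixes V_0 = 12 V.
KCL at each unknown node (sum of currents leaving = 0; resistances in Ω):
  Node 1: (V_1 - V_3)/33000 + (V_1 - 12)/510 = 0
  Node 2: (V_2 - 12)/1.6 = 0
  Node 3: (V_3 - V_1)/33000 + (V_3 - 0)/75000 = 0
Collecting terms (coefficients in siemens):
  0.001991·V_1 - 0.0000303·V_3 = 0.02353
  0.625·V_2 = 7.5
  0.00004364·V_3 - 0.0000303·V_1 = 0
Solving these 3 simultaneous equations (Gaussian elimination) gives:
  V_1 = 11.94 V, V_2 = 12 V, V_3 = 8.294 V
Power in each resistor, P = (ΔV)²/R:
  P_R1 = (11.94 - 8.294)²/33000 = 0.0004036 W
  P_R2 = (8.294 - 0)²/75000 = 0.0009172 W
  P_R3 = (12 - 11.94)²/510 = 0.000006237 W
  P_R4 = (12 - 12)²/1.6 = 0 W
  P_R5 = (12 - 0)²/910 = 0.1582 W
P_total = P_R1 + P_R2 + P_R3 + P_R4 + P_R5 = 0.1596 W

Final answer: 0.1596 W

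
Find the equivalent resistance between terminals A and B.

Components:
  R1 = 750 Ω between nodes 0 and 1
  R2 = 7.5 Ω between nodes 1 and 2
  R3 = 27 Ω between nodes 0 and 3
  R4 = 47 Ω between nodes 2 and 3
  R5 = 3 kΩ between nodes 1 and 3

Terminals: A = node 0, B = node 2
The network is not a plain series/parallel combination. Inject a 1 A test current into terminal A (node 0) and return it from terminal B (node 2); then R_eq = V_A / (1 A).
Nodal analysis, taking node 2 as the 0 V reference.
Current source I_test pushes 1 A into node 0 and draws it out of node 2.
KCL at each unknown node (sum of currents leaving = 0; resistances in Ω):
  Node 0: (V_0 - V_1)/750 + (V_0 - V_3)/27 - 1 = 0
  Node 1: (V_1 - V_0)/750 + (V_1 - 0)/7.5 + (V_1 - V_3)/3000 = 0
  Node 3: (V_3 - V_0)/27 + (V_3 - V_1)/3000 + (V_3 - 0)/47 = 0
Collecting terms (coefficients in siemens):
  0.03837·V_0 - 0.001333·V_1 - 0.03704·V_3 = 1
  0.135·V_1 - 0.001333·V_0 - 0.0003333·V_3 = 0
  0.05865·V_3 - 0.03704·V_0 - 0.0003333·V_1 = 0
Solving these 3 simultaneous equations (Gaussian elimination) gives:
  V_0 = 66.83 V, V_1 = 0.7643 V, V_3 = 42.21 V
R_eq = V_0 / 1 A = 66.83 Ω

Final answer: 66.83 Ω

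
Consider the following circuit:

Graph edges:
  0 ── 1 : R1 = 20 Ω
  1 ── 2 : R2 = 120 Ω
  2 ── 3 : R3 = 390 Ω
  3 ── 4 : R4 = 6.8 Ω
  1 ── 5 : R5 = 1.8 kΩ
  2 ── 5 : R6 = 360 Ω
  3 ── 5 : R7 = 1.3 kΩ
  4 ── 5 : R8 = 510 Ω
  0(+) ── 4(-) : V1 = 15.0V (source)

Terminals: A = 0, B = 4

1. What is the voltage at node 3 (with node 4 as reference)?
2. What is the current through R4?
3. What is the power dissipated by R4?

Nodal analysis, taking node 4 as the 0 V reference.
Source V1 fixes V_0 = 15 V.
KCL at each unknown node (sum of currents leaving = 0; resistances in Ω):
  Node 1: (V_1 - 15)/20 + (V_1 - V_2)/120 + (V_1 - V_5)/1800 = 0
  Node 2: (V_2 - V_1)/120 + (V_2 - V_3)/390 + (V_2 - V_5)/360 = 0
  Node 3: (V_3 - V_2)/390 + (V_3 - 0)/6.8 + (V_3 - V_5)/1300 = 0
  Node 5: (V_5 - V_1)/1800 + (V_5 - V_2)/360 + (V_5 - V_3)/1300 + (V_5 - 0)/510 = 0
Collecting terms (coefficients in siemens):
  0.05889·V_1 - 0.008333·V_2 - 0.0005556·V_5 = 0.75
  0.01368·V_2 - 0.008333·V_1 - 0.002564·V_3 - 0.002778·V_5 = 0
  0.1504·V_3 - 0.002564·V_2 - 0.0007692·V_5 = 0
  0.006063·V_5 - 0.0005556·V_1 - 0.002778·V_2 - 0.0007692·V_3 = 0
Solving these 4 simultaneous equations (Gaussian elimination) gives:
  V_1 = 14.19 V, V_2 = 9.871 V, V_3 = 0.1982 V, V_5 = 5.847 V
Part 1:
  Read off the nodal solution: V_3 = 0.1982 V
Part 2:
  I_R4 = (V_3 - V_4)/R4 = (0.1982 - 0)/6.8 = 0.02915 A
  Magnitude: I_R4 = 0.02915 A
Part 3:
  I_R4 = (V_3 - V_4)/R4 = (0.1982 - 0)/6.8 = 0.02915 A
  P_R4 = I_R4² × R4 = (0.02915)² × 6.8 = 0.005777 W

Final answers:
1. V_3 = 0.1982 V
2. I_R4 = 0.02915 A
3. P_R4 = 0.005777 W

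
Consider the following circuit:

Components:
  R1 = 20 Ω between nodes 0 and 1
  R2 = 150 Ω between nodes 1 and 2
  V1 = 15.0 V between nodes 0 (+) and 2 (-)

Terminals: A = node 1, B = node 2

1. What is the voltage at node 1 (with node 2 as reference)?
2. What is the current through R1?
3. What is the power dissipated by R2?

Nodal analysis, taking node 2 as the 0 V reference.
Source V1 fixes V_0 = 15 V.
KCL at each unknown node (sum of currents leaving = 0; resistances in Ω):
  Node 1: (V_1 - 15)/20 + (V_1 - 0)/150 = 0
Collecting terms: 0.05667 × V_1 = 0.75  =>  V_1 = 13.24 V
Part 1:
  Read off the nodal solution: V_1 = 13.24 V
Part 2:
  I_R1 = (V_0 - V_1)/R1 = (15 - 13.24)/20 = 0.08824 A
  Magnitude: I_R1 = 0.08824 A
Part 3:
  I_R2 = (V_1 - V_2)/R2 = (13.24 - 0)/150 = 0.08824 A
  P_R2 = I_R2² × R2 = (0.08824)² × 150 = 1.168 W

Final answers:
1. V_1 = 13.24 V
2. I_R1 = 0.08824 A
3. P_R2 = 1.168 W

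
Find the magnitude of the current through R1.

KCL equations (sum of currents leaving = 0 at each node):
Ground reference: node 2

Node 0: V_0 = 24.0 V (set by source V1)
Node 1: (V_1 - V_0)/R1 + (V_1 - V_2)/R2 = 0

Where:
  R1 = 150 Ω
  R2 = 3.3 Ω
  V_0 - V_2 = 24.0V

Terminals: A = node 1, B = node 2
Nodal analysis, taking node 2 as the 0 V reference.
Source V1 fixes V_0 = 24 V.
KCL at each unknown node (sum of currents leaving = 0; resistances in Ω):
  Node 1: (V_1 - 24)/150 + (V_1 - 0)/3.3 = 0
Collecting terms: 0.3097 × V_1 = 0.16  =>  V_1 = 0.5166 V
I_R1 = (V_0 - V_1)/R1 = (24 - 0.5166)/150 = 0.1566 A
|I_R1| = 0.1566 A

Final answer: |I_R1| = 0.1566 A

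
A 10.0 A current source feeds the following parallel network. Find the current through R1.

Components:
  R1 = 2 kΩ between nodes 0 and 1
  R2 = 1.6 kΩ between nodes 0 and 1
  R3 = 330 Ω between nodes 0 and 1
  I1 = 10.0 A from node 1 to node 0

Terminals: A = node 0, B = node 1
All resistors sit directly between nodes 0 and 1, so they are in parallel and share one voltage V; the full source current 10 A splits among them.
1/R_par = 1/2000 + 1/1600 + 1/330 = 0.004155 S  =>  R_par = 240.7 Ω
V = I × R_par = 10 × 240.7 = 2407 V
I_R1 = V/R1 = 2407/2000 = 1.203 A

Final answer: 1.203 A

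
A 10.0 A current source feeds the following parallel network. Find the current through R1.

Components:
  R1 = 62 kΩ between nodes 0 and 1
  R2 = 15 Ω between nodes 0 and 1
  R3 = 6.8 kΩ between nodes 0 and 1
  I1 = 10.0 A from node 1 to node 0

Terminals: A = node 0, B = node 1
All resistors sit directly between nodes 0 and 1, so they are in parallel and share one voltage V; the full source current 10 A splits among them.
1/R_par = 1/62000 + 1/15 + 1/6800 = 0.06683 S  =>  R_par = 14.96 Ω
V = I × R_par = 10 × 14.96 = 149.6 V
I_R1 = V/R1 = 149.6/62000 = 0.002413 A

Final answer: 0.002413 A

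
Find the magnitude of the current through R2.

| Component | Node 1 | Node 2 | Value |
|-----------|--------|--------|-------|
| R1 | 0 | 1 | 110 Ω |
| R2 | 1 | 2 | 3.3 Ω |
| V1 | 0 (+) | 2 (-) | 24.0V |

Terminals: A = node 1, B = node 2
Nodal analysis, taking node 2 as the 0 V reference.
Source V1 fixes V_0 = 24 V.
KCL at each unknown node (sum of currents leaving = 0; resistances in Ω):
  Node 1: (V_1 - 24)/110 + (V_1 - 0)/3.3 = 0
Collecting terms: 0.3121 × V_1 = 0.2182  =>  V_1 = 0.699 V
I_R2 = (V_1 - V_2)/R2 = (0.699 - 0)/3.3 = 0.2118 A
|I_R2| = 0.2118 A

Final answer: |I_R2| = 0.2118 A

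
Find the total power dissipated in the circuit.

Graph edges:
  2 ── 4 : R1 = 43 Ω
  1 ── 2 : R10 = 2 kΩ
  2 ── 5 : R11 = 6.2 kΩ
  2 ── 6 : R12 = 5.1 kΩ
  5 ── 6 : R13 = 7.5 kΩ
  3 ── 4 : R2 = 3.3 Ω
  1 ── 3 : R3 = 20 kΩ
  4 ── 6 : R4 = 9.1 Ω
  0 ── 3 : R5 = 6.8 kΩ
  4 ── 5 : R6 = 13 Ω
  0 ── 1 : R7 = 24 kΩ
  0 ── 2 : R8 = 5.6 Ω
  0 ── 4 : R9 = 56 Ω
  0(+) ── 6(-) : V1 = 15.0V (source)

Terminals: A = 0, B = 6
Nodal analysis, taking node 6 as the 0 V reference.
Source V1 fixes V_0 = 15 V.
KCL at each unknown node (sum of currents leaving = 0; resistances in Ω):
  Node 1: (V_1 - V_3)/20000 + (V_1 - 15)/24000 + (V_1 - V_2)/2000 = 0
  Node 2: (V_2 - V_4)/43 + (V_2 - 15)/5.6 + (V_2 - V_1)/2000 + (V_2 - V_5)/6200 + (V_2 - 0)/5100 = 0
  Node 3: (V_3 - V_4)/3.3 + (V_3 - V_1)/20000 + (V_3 - 15)/6800 = 0
  Node 4: (V_4 - V_2)/43 + (V_4 - V_3)/3.3 + (V_4 - 0)/9.1 + (V_4 - V_5)/13 + (V_4 - 15)/56 = 0
  Node 5: (V_5 - V_4)/13 + (V_5 - V_2)/6200 + (V_5 - 0)/7500 = 0
Collecting terms (coefficients in siemens):
  0.0005917·V_1 - 0.0005·V_2 - 0.00005·V_3 = 0.000625
  0.2027·V_2 - 0.0005·V_1 - 0.02326·V_4 - 0.0001613·V_5 = 2.679
  0.3032·V_3 - 0.00005·V_1 - 0.303·V_4 = 0.002206
  0.531·V_4 - 0.02326·V_2 - 0.303·V_3 - 0.07692·V_5 = 0.2679
  0.07722·V_5 - 0.0001613·V_2 - 0.07692·V_4 = 0
Solving these 5 simultaneous equations (Gaussian elimination) gives:
  V_1 = 12.96 V, V_2 = 13.7 V, V_3 = 3.911 V, V_4 = 3.904 V
  V_5 = 3.918 V
Power in each resistor, P = (ΔV)²/R:
  P_R1 = (13.7 - 3.904)²/43 = 2.231 W
  P_R2 = (3.911 - 3.904)²/3.3 = 0.00001432 W
  P_R3 = (12.96 - 3.911)²/20000 = 0.004097 W
  P_R4 = (3.904 - 0)²/9.1 = 1.675 W
  P_R5 = (15 - 3.911)²/6800 = 0.01808 W
  P_R6 = (3.904 - 3.918)²/13 = 0.00001447 W
  P_R7 = (15 - 12.96)²/24000 = 0.0001729 W
  P_R8 = (15 - 13.7)²/5.6 = 0.3025 W
  P_R9 = (15 - 3.904)²/56 = 2.198 W
  P_R10 = (12.96 - 13.7)²/2000 = 0.0002704 W
  P_R11 = (13.7 - 3.918)²/6200 = 0.01543 W
  P_R12 = (13.7 - 0)²/5100 = 0.03679 W
  P_R13 = (3.918 - 0)²/7500 = 0.002047 W
P_total = P_R1 + P_R2 + P_R3 + P_R4 + P_R5 + P_R6 + P_R7 + P_R8 + P_R9 + P_R10 + P_R11 + P_R12 + P_R13 = 6.484 W

Final answer: 6.484 W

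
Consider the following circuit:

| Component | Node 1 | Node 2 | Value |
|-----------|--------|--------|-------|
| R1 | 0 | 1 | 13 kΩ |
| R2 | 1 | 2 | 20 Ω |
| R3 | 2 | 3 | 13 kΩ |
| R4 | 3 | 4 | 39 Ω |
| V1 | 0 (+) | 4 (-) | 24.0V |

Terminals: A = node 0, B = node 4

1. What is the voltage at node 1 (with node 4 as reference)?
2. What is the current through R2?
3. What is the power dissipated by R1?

Nodal analysis, taking node 4 as the 0 V reference.
Source V1 fixes V_0 = 24 V.
KCL at each unknown node (sum of currents leaving = 0; resistances in Ω):
  Node 1: (V_1 - 24)/13000 + (V_1 - V_2)/20 = 0
  Node 2: (V_2 - V_1)/20 + (V_2 - V_3)/13000 = 0
  Node 3: (V_3 - V_2)/13000 + (V_3 - 0)/39 = 0
Collecting terms (coefficients in siemens):
  0.05008·V_1 - 0.05·V_2 = 0.001846
  0.05008·V_2 - 0.05·V_1 - 0.00007692·V_3 = 0
  0.02572·V_3 - 0.00007692·V_2 = 0
Solving these 3 simultaneous equations (Gaussian elimination) gives:
  V_1 = 12.03 V, V_2 = 12.01 V, V_3 = 0.03592 V
Part 1:
  Read off the nodal solution: V_1 = 12.03 V
Part 2:
  I_R2 = (V_1 - V_2)/R2 = (12.03 - 12.01)/20 = 0.000921 A
  Magnitude: I_R2 = 0.000921 A
Part 3:
  I_R1 = (V_0 - V_1)/R1 = (24 - 12.03)/13000 = 0.000921 A
  P_R1 = I_R1² × R1 = (0.000921)² × 13000 = 0.01103 W

Final answers:
1. V_1 = 12.03 V
2. I_R2 = 0.000921 A
3. P_R1 = 0.01103 W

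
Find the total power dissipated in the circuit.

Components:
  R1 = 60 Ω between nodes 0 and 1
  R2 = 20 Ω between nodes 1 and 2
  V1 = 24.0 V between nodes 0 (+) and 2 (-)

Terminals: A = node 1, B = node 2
Nodal analysis, taking node 2 as the 0 V reference.
Source V1 fixes V_0 = 24 V.
KCL at each unknown node (sum of currents leaving = 0; resistances in Ω):
  Node 1: (V_1 - 24)/60 + (V_1 - 0)/20 = 0
Collecting terms: 0.06667 × V_1 = 0.4  =>  V_1 = 6 V
Power in each resistor, P = (ΔV)²/R:
  P_R1 = (24 - 6)²/60 = 5.4 W
  P_R2 = (6 - 0)²/20 = 1.8 W
P_total = P_R1 + P_R2 = 7.2 W

Final answer: 7.2 W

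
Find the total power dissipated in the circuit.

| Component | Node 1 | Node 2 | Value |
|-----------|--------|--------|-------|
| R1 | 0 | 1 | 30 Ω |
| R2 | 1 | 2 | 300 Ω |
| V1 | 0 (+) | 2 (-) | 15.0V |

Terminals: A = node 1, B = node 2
Nodal analysis, taking node 2 as the 0 V reference.
Source V1 fixes V_0 = 15 V.
KCL at each unknown node (sum of currents leaving = 0; resistances in Ω):
  Node 1: (V_1 - 15)/30 + (V_1 - 0)/300 = 0
Collecting terms: 0.03667 × V_1 = 0.5  =>  V_1 = 13.64 V
Power in each resistor, P = (ΔV)²/R:
  P_R1 = (15 - 13.64)²/30 = 0.06198 W
  P_R2 = (13.64 - 0)²/300 = 0.6198 W
P_total = P_R1 + P_R2 = 0.6818 W

Final answer: 0.6818 W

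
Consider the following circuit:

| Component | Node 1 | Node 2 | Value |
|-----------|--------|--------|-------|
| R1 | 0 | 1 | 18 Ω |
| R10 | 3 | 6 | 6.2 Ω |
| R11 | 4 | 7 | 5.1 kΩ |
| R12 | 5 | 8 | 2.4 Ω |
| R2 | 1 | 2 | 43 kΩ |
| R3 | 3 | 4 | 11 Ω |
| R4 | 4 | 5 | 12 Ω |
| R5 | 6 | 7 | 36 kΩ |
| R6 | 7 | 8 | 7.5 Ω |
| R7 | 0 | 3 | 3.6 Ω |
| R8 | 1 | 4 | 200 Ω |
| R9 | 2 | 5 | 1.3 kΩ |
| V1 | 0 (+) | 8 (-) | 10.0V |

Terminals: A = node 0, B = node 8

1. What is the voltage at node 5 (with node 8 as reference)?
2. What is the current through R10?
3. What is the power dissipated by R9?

Nodal analysis, taking node 8 as the 0 V reference.
Source V1 fixes V_0 = 10 V.
KCL at each unknown node (sum of currents leaving = 0; resistances in Ω):
  Node 1: (V_1 - 10)/18 + (V_1 - V_2)/43000 + (V_1 - V_4)/200 = 0
  Node 2: (V_2 - V_1)/43000 + (V_2 - V_5)/1300 = 0
  Node 3: (V_3 - V_4)/11 + (V_3 - 10)/3.6 + (V_3 - V_6)/6.2 = 0
  Node 4: (V_4 - V_3)/11 + (V_4 - V_5)/12 + (V_4 - V_1)/200 + (V_4 - V_7)/5100 = 0
  Node 5: (V_5 - V_4)/12 + (V_5 - V_2)/1300 + (V_5 - 0)/2.4 = 0
  Node 6: (V_6 - V_7)/36000 + (V_6 - V_3)/6.2 = 0
  Node 7: (V_7 - V_6)/36000 + (V_7 - 0)/7.5 + (V_7 - V_4)/5100 = 0
Collecting terms (coefficients in siemens):
  0.06058·V_1 - 0.00002326·V_2 - 0.005·V_4 = 0.5556
  0.0007925·V_2 - 0.00002326·V_1 - 0.0007692·V_5 = 0
  0.53·V_3 - 0.09091·V_4 - 0.1613·V_6 = 2.778
  0.1794·V_4 - 0.005·V_1 - 0.09091·V_3 - 0.08333·V_5 - 0.0001961·V_7 = 0
  0.5008·V_5 - 0.0007692·V_2 - 0.08333·V_4 = 0
  0.1613·V_6 - 0.1613·V_3 - 0.00002778·V_7 = 0
  0.1336·V_7 - 0.0001961·V_4 - 0.00002778·V_6 = 0
Solving these 7 simultaneous equations (Gaussian elimination) gives:
  V_1 = 9.594 V, V_2 = 1.11 V, V_3 = 8.796 V, V_4 = 5.12 V
  V_5 = 0.8538 V, V_6 = 8.795 V, V_7 = 0.009346 V
Part 1:
  Read off the nodal solution: V_5 = 0.8538 V
Part 2:
  I_R10 = (V_3 - V_6)/R10 = (8.796 - 8.795)/6.2 = 0.000244 A
  Magnitude: I_R10 = 0.000244 A
Part 3:
  I_R9 = (V_2 - V_5)/R9 = (1.11 - 0.8538)/1300 = 0.0001973 A
  P_R9 = I_R9² × R9 = (0.0001973)² × 1300 = 0.0000506 W

Final answers:
1. V_5 = 0.8538 V
2. I_R10 = 0.000244 A
3. P_R9 = 5.06e-05 W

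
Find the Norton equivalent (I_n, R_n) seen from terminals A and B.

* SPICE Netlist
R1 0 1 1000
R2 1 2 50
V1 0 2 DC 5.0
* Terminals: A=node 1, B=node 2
Find the Thévenin equivalent first; then I_n = V_th/R_th and R_n = R_th.
Step 1 — V_th is the open-circuit voltage V_A - V_B (nothing connected across the terminals).
Nodal analysis, taking node 2 as the 0 V reference.
Source V1 fixes V_0 = 5 V.
KCL at each unknown node (sum of currents leaving = 0; resistances in Ω):
  Node 1: (V_1 - 5)/1000 + (V_1 - 0)/50 = 0
Collecting terms: 0.021 × V_1 = 0.005  =>  V_1 = 0.2381 V
V_th = V_1 - V_2 = 0.2381 - 0 = 0.2381 V
Step 2 — R_th: zero the source — replace V1 by a short circuit (node 2 merges into node 0) — and find the resistance seen between A (node 1) and B (node 0).
Reduce the network between node 1 (A) and node 0 (B) by series/parallel combination:
  Rp1 = R1 ‖ R2 (parallel, both between nodes 0 and 1) = 1/(1/1000 + 1/50) = 47.62 Ω
R_th = 47.62 Ω
I_n = V_th/R_th = 0.2381/47.62 = 0.005 A, and R_n = R_th = 47.62 Ω

Final answer: I_n = 0.005 A, R_n = 47.62 Ω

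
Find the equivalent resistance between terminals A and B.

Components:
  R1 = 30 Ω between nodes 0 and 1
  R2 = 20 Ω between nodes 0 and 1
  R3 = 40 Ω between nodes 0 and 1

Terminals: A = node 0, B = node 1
Reduce the network between node 0 (A) and node 1 (B) by series/parallel combination:
  Rp1 = R1 ‖ R2 ‖ R3 (parallel, all between nodes 0 and 1) = 1/(1/30 + 1/20 + 1/40) = 9.231 Ω
R_eq = 9.231 Ω

Final answer: 9.231 Ω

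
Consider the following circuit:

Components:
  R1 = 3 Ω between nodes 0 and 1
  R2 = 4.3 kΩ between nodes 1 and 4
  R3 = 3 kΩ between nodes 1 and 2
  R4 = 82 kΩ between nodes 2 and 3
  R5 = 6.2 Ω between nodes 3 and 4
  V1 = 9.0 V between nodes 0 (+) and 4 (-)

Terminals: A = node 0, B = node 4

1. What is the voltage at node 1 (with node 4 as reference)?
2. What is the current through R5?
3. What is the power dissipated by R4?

Nodal analysis, taking node 4 as the 0 V reference.
Source V1 fixes V_0 = 9 V.
KCL at each unknown node (sum of currents leaving = 0; resistances in Ω):
  Node 1: (V_1 - 9)/3 + (V_1 - 0)/4300 + (V_1 - V_2)/3000 = 0
  Node 2: (V_2 - V_1)/3000 + (V_2 - V_3)/82000 = 0
  Node 3: (V_3 - V_2)/82000 + (V_3 - 0)/6.2 = 0
Collecting terms (coefficients in siemens):
  0.3339·V_1 - 0.0003333·V_2 = 3
  0.0003455·V_2 - 0.0003333·V_1 - 0.0000122·V_3 = 0
  0.1613·V_3 - 0.0000122·V_2 = 0
Solving these 3 simultaneous equations (Gaussian elimination) gives:
  V_1 = 8.993 V, V_2 = 8.676 V, V_3 = 0.0006559 V
Part 1:
  Read off the nodal solution: V_1 = 8.993 V
Part 2:
  I_R5 = (V_3 - V_4)/R5 = (0.0006559 - 0)/6.2 = 0.0001058 A
  Magnitude: I_R5 = 0.0001058 A
Part 3:
  I_R4 = (V_2 - V_3)/R4 = (8.676 - 0.0006559)/82000 = 0.0001058 A
  P_R4 = I_R4² × R4 = (0.0001058)² × 82000 = 0.0009178 W

Final answers:
1. V_1 = 8.993 V
2. I_R5 = 0.0001058 A
3. P_R4 = 0.0009178 W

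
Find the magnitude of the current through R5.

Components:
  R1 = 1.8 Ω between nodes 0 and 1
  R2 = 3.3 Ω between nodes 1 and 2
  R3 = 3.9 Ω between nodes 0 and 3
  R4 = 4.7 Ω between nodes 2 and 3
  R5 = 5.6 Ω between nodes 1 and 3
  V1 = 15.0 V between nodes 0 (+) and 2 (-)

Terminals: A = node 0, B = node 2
Nodal analysis, taking node 2 as the 0 V reference.
Source V1 fixes V_0 = 15 V.
KCL at each unknown node (sum of currents leaving = 0; resistances in Ω):
  Node 1: (V_1 - 15)/1.8 + (V_1 - 0)/3.3 + (V_1 - V_3)/5.6 = 0
  Node 3: (V_3 - 15)/3.9 + (V_3 - 0)/4.7 + (V_3 - V_1)/5.6 = 0
Collecting terms (coefficients in siemens):
  1.037·V_1 - 0.1786·V_3 = 8.333
  0.6477·V_3 - 0.1786·V_1 = 3.846
Determinant D = (1.037)(0.6477) - (-0.1786)(-0.1786) = 0.6399
V_1 = [(8.333)(0.6477) - (-0.1786)(3.846)]/D = 9.508 V
V_3 = [(1.037)(3.846) - (8.333)(-0.1786)]/D = 8.559 V
I_R5 = (V_1 - V_3)/R5 = (9.508 - 8.559)/5.6 = 0.1695 A
|I_R5| = 0.1695 A

Final answer: |I_R5| = 0.1695 A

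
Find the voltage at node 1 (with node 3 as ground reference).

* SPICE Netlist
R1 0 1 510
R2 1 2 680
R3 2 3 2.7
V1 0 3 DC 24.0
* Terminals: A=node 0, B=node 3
Nodal analysis, taking node 3 as the 0 V reference.
Source V1 fixes V_0 = 24 V.
KCL at each unknown node (sum of currents leaving = 0; resistances in Ω):
  Node 1: (V_1 - 24)/510 + (V_1 - V_2)/680 = 0
  Node 2: (V_2 - V_1)/680 + (V_2 - 0)/2.7 = 0
Collecting terms (coefficients in siemens):
  0.003431·V_1 - 0.001471·V_2 = 0.04706
  0.3718·V_2 - 0.001471·V_1 = 0
Determinant D = (0.003431)(0.3718) - (-0.001471)(-0.001471) = 0.001274
V_1 = [(0.04706)(0.3718) - (-0.001471)(0)]/D = 13.74 V
V_2 = [(0.003431)(0) - (0.04706)(-0.001471)]/D = 0.05433 V
The requested potential is V_1 = 13.74 V.

Final answer: V_1 = 13.74 V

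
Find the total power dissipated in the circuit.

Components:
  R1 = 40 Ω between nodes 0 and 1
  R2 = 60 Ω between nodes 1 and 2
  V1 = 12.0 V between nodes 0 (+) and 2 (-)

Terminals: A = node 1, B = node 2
Nodal analysis, taking node 2 as the 0 V reference.
Source V1 fixes V_0 = 12 V.
KCL at each unknown node (sum of currents leaving = 0; resistances in Ω):
  Node 1: (V_1 - 12)/40 + (V_1 - 0)/60 = 0
Collecting terms: 0.04167 × V_1 = 0.3  =>  V_1 = 7.2 V
Power in each resistor, P = (ΔV)²/R:
  P_R1 = (12 - 7.2)²/40 = 0.576 W
  P_R2 = (7.2 - 0)²/60 = 0.864 W
P_total = P_R1 + P_R2 = 1.44 W

Final answer: 1.44 W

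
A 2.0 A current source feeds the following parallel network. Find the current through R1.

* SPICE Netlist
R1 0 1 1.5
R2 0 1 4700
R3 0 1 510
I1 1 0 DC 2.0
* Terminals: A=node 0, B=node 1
All resistors sit directly between nodes 0 and 1, so they are in parallel and share one voltage V; the full source current 2 A splits among them.
1/R_par = 1/1.5 + 1/4700 + 1/510 = 0.6688 S  =>  R_par = 1.495 Ω
V = I × R_par = 2 × 1.495 = 2.99 V
I_R1 = V/R1 = 2.99/1.5 = 1.994 A

Final answer: 1.994 A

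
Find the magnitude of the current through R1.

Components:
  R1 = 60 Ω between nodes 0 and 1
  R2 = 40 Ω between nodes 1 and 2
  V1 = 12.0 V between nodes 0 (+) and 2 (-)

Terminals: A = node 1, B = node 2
Nodal analysis, taking node 2 as the 0 V reference.
Source V1 fixes V_0 = 12 V.
KCL at each unknown node (sum of currents leaving = 0; resistances in Ω):
  Node 1: (V_1 - 12)/60 + (V_1 - 0)/40 = 0
Collecting terms: 0.04167 × V_1 = 0.2  =>  V_1 = 4.8 V
I_R1 = (V_0 - V_1)/R1 = (12 - 4.8)/60 = 0.12 A
|I_R1| = 0.12 A

Final answer: |I_R1| = 0.12 A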